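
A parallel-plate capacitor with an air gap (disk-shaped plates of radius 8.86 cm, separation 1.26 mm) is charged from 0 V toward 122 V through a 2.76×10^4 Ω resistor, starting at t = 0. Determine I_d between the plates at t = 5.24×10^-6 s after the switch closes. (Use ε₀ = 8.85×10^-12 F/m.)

C = ε₀A/d = (8.85×10^-12)(0.02466)/(1.26×10^-3) = 1.732×10^-10 F and τ = RC = 4.780×10^-6 s. I_d in the gap equals the RC charging current.
I_d(t) = (V₀/R) e^(−t/τ) = 4.420×10^-3 · e^(−1.096) = 1.48×10^-3 A.

1.48×10^-3 A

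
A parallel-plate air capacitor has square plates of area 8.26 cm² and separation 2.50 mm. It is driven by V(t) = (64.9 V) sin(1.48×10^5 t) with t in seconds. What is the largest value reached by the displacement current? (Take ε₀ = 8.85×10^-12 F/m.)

2.81×10^-5 A

(dE/dt)_max = V₀ω/d = 3.842×10^9 V/(m·s); ω = 1.48×10^5 rad/s.
I_d,max = ε₀ A (dE/dt)_max = (8.85×10^-12)(8.26×10^-4)(3.842×10^9) = 2.81×10^-5 A.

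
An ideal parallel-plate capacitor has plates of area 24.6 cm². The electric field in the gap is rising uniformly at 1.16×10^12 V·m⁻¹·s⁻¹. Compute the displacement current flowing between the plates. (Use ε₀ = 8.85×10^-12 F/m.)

I_d = ε₀ A (dE/dt) = (8.85×10^-12)(2.46×10^-3 m²)(1.16×10^12) = 0.0253 A.

0.0253 A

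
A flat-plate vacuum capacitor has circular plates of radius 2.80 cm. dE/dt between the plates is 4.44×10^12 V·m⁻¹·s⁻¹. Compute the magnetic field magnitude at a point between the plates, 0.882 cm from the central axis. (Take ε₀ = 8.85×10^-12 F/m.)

2.18×10^-7 T

Total displacement current: I_d = ε₀(πR²)(dE/dt) = (8.85×10^-12)(2.463×10^-3)(4.44×10^12) = 0.09678 A.
An Ampèrian loop of radius r encloses a fraction (r/R)² of I_d. Then B·2πr = μ₀ I_d (r/R)², giving B = μ₀ I_d r/(2πR²) = 2.18×10^-7 T.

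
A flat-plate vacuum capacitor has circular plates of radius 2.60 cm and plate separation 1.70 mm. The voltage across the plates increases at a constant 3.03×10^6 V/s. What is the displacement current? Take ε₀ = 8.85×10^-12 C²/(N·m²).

The displacement current equals the charging current C dV/dt. With C = ε₀A/d = (8.85×10^-12)(2.124×10^-3)/(1.70×10^-3) = 1.106×10^-11 F, I_d = (1.106×10^-11)(3.03×10^6) = 3.35×10^-5 A.

3.35×10^-5 A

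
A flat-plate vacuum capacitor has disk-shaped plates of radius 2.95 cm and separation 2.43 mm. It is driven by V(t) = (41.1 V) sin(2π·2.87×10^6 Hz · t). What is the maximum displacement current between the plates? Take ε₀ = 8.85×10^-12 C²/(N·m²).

7.38×10^-3 A

The displacement current equals the conduction current C dV/dt, which peaks at C V₀ ω.
With C = ε₀A/d = (8.85×10^-12)(2.734×10^-3)/(2.43×10^-3) = 9.957×10^-12 F and ω = 2πf = 1.803×10^7 rad/s, I_d,max = (9.957×10^-12)(41.1)(1.803×10^7) = 7.38×10^-3 A.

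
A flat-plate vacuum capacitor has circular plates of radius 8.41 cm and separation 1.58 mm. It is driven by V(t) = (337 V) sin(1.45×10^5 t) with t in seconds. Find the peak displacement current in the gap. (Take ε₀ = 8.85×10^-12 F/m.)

6.08×10^-3 A

(dE/dt)_max = V₀ω/d = 3.093×10^10 V/(m·s); ω = 1.45×10^5 rad/s.
I_d,max = ε₀ A (dE/dt)_max = (8.85×10^-12)(0.02222)(3.093×10^10) = 6.08×10^-3 A.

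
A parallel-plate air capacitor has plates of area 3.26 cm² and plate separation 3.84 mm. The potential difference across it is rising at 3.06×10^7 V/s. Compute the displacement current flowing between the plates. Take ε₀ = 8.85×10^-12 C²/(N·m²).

2.30×10^-5 A

The displacement current equals the charging current C dV/dt. With C = ε₀A/d = (8.85×10^-12)(3.26×10^-4)/(3.84×10^-3) = 7.513×10^-13 F, I_d = (7.513×10^-13)(3.06×10^7) = 2.30×10^-5 A.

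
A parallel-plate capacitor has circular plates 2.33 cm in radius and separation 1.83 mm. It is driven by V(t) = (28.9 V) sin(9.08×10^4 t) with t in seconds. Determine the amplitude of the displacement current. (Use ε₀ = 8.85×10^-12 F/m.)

The displacement current equals the conduction current C dV/dt, which peaks at C V₀ ω.
With C = ε₀A/d = (8.85×10^-12)(1.706×10^-3)/(1.83×10^-3) = 8.250×10^-12 F and ω = 9.08×10^4 rad/s, I_d,max = (8.250×10^-12)(28.9)(9.08×10^4) = 2.16×10^-5 A.

2.16×10^-5 A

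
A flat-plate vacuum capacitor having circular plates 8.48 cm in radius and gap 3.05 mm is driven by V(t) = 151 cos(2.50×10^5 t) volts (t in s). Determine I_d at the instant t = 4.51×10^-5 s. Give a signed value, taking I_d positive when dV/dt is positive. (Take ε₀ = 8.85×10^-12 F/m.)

2.38×10^-3 A

dE/dt = (V₀ω/d)·−sin(ωt) with ωt = 11.275 rad: (151)(2.50×10^5)(0.9612)/(3.05×10^-3) = 1.190×10^10 V/(m·s).
I_d = ε₀ A dE/dt = (8.85×10^-12)(0.02259)(1.190×10^10) = 2.38×10^-3 A.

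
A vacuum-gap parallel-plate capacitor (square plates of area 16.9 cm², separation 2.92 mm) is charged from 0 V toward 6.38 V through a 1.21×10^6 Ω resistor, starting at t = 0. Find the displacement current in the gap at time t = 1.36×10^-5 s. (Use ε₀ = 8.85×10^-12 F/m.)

5.88×10^-7 A

C = ε₀A/d = (8.85×10^-12)(1.69×10^-3)/(2.92×10^-3) = 5.122×10^-12 F and τ = RC = 6.198×10^-6 s. I_d in the gap equals the RC charging current.
I_d(t) = (V₀/R) e^(−t/τ) = 5.273×10^-6 · e^(−2.194) = 5.88×10^-7 A.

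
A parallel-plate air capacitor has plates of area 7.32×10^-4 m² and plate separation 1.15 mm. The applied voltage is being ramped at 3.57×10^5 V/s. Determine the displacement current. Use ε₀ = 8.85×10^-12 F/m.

2.01×10^-6 A

E = V/d so dE/dt = (dV/dt)/d = 3.104×10^8 V/(m·s), and I_d = ε₀ A dE/dt = (8.85×10^-12)(7.32×10^-4)(3.104×10^8) = 2.01×10^-6 A.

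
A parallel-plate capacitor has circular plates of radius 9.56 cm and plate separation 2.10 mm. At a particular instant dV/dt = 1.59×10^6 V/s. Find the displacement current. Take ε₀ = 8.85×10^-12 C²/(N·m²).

1.92×10^-4 A

The displacement current equals the charging current C dV/dt. With C = ε₀A/d = (8.85×10^-12)(0.02871)/(2.10×10^-3) = 1.210×10^-10 F, I_d = (1.210×10^-10)(1.59×10^6) = 1.92×10^-4 A.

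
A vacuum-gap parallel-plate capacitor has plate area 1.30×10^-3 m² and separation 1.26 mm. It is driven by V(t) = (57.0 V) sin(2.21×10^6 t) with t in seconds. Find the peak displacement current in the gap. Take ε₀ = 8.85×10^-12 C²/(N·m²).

1.15×10^-3 A

C = ε₀A/d = (8.85×10^-12)(1.30×10^-3)/(1.26×10^-3) = 9.131×10^-12 F; ω = 2.21×10^6 rad/s.
I_d = C dV/dt, so |I_d|_max = C V₀ ω = (9.131×10^-12)(57.0)(2.21×10^6) = 1.15×10^-3 A.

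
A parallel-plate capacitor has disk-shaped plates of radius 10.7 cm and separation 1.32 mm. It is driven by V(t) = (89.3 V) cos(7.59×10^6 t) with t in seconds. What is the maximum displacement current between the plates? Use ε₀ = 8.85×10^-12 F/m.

The displacement current equals the conduction current C dV/dt, which peaks at C V₀ ω.
With C = ε₀A/d = (8.85×10^-12)(0.03597)/(1.32×10^-3) = 2.412×10^-10 F and ω = 7.59×10^6 rad/s, I_d,max = (2.412×10^-10)(89.3)(7.59×10^6) = 0.163 A.

0.163 A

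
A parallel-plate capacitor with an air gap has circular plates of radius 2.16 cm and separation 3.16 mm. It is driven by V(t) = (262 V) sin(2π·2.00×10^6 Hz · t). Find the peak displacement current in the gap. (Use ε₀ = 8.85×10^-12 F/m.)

C = ε₀A/d = (8.85×10^-12)(1.466×10^-3)/(3.16×10^-3) = 4.106×10^-12 F; ω = 2πf = 1.257×10^7 rad/s.
I_d = C dV/dt, so |I_d|_max = C V₀ ω = (4.106×10^-12)(262)(1.257×10^7) = 0.0135 A.

0.0135 A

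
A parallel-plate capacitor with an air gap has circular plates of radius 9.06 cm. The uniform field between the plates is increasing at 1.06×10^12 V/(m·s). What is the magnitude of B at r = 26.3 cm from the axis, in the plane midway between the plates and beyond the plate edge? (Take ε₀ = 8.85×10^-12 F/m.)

I_d = ε₀ dΦ_E/dt = ε₀ πR² (dE/dt) = (8.85×10^-12)(0.02579)(1.06×10^12) = 0.2419 A through the full plate area.
Outside the plates the loop encloses all of I_d, so B·2πr = μ₀ I_d and B = 1.84×10^-7 T.

1.84×10^-7 T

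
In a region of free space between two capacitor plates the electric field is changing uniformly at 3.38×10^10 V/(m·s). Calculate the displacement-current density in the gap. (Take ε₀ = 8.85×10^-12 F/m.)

0.299 A/m²

The displacement-current density is ε₀ ∂E/∂t = (8.85×10^-12)(3.38×10^10) = 0.299 A/m².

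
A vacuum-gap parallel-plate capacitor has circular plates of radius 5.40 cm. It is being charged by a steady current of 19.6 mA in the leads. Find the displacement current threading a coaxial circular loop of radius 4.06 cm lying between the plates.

Between the plates the displacement current equals the wire current: I_d = 19.6 mA = 0.0196 A.
The field is uniform, so I_d,enc = I_d (r/R)² = (0.0196)(4.06/5.40)² = 0.0111 A.

0.0111 A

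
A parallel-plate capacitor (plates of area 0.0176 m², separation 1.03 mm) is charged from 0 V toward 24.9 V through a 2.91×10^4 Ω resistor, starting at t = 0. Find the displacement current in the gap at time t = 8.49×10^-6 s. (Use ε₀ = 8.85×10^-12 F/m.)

C = ε₀A/d = (8.85×10^-12)(0.0176)/(1.03×10^-3) = 1.512×10^-10 F, so τ = RC = 4.400×10^-6 s.
The conduction current is I(t) = (V₀/R) e^(−t/τ), and the displacement current between the plates equals it.
t/τ = 1.930; I_d = (24.9/2.91×10^4) · e^(−1.930) = (8.557×10^-4)(0.1451) = 1.24×10^-4 A.

1.24×10^-4 A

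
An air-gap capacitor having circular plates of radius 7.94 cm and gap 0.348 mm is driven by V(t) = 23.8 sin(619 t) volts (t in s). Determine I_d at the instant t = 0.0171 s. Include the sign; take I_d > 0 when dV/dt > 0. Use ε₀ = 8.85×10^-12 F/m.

-2.96×10^-6 A

C = ε₀A/d = (8.85×10^-12)(0.01981)/(3.48×10^-4) = 5.038×10^-10 F. dV/dt = V₀ω·cos(ωt); at ωt = 10.5849 rad this factor is -0.3992.
I_d = C dV/dt = (5.038×10^-10)(23.8)(619)(-0.3992) = -2.96×10^-6 A.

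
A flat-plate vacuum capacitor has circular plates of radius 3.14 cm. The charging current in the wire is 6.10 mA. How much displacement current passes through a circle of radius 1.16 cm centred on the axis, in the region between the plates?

8.33×10^-4 A

Between the plates the displacement current equals the wire current: I_d = 6.10 mA = 6.10×10^-3 A.
Through an area πr² the displacement current is I_d·(πr²/πR²) = I_d (r/R)² = 8.33×10^-4 A.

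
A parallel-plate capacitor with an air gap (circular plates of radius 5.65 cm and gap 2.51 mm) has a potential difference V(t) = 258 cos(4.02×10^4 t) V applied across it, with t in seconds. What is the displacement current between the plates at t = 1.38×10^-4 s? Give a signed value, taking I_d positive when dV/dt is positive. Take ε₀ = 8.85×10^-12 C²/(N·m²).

2.46×10^-4 A

C = ε₀A/d = (8.85×10^-12)(0.01003)/(2.51×10^-3) = 3.536×10^-11 F. dV/dt = V₀ω·−sin(ωt); at ωt = 5.5476 rad this factor is 0.6710.
I_d = C dV/dt = (3.536×10^-11)(258)(4.02×10^4)(0.6710) = 2.46×10^-4 A.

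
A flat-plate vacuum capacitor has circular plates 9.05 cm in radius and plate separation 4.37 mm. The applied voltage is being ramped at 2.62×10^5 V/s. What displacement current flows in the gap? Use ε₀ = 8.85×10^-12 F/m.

E = V/d so dE/dt = (dV/dt)/d = 5.995×10^7 V/(m·s), and I_d = ε₀ A dE/dt = (8.85×10^-12)(0.02573)(5.995×10^7) = 1.37×10^-5 A.

1.37×10^-5 A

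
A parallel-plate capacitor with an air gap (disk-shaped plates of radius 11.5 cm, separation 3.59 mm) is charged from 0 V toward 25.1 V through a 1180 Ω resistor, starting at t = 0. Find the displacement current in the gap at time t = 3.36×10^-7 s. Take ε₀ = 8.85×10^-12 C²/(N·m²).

1.32×10^-3 A

With C = ε₀A/d = (8.85×10^-12)(0.04155)/(3.59×10^-3) = 1.024×10^-10 F, the time constant is τ = RC = 1.208×10^-7 s, so t/τ = 2.781 and e^(−t/τ) = 0.06198.
I_d = I_cond = (V₀/R) e^(−t/τ) = (0.02127)(0.06198) = 1.32×10^-3 A.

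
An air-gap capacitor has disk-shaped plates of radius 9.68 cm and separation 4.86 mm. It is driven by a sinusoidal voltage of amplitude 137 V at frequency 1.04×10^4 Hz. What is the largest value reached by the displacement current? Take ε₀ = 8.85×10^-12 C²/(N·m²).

The displacement current equals the conduction current C dV/dt, which peaks at C V₀ ω.
With C = ε₀A/d = (8.85×10^-12)(0.02944)/(4.86×10^-3) = 5.361×10^-11 F and ω = 2πf = 6.535×10^4 rad/s, I_d,max = (5.361×10^-11)(137)(6.535×10^4) = 4.80×10^-4 A.

4.80×10^-4 A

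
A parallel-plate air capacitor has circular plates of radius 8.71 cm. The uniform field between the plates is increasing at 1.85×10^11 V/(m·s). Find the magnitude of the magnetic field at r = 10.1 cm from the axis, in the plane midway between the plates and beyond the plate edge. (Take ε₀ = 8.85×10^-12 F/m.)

7.73×10^-8 T

I_d = ε₀ dΦ_E/dt = ε₀ πR² (dE/dt) = (8.85×10^-12)(0.02383)(1.85×10^11) = 0.03902 A through the full plate area.
With r > R the enclosed displacement current is the full I_d; B = μ₀ I_d / (2πr) = 7.73×10^-8 T.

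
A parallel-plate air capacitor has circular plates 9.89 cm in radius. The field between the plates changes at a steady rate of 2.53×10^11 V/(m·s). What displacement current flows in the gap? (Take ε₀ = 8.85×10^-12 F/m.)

0.0688 A

The displacement current is ε₀ times dΦ_E/dt = ε₀ A dE/dt = (8.85×10^-12)(0.03073)(2.53×10^11) = 0.0688 A.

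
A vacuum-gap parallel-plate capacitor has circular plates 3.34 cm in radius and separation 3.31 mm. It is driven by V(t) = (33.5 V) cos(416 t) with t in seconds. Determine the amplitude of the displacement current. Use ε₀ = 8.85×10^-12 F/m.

1.31×10^-7 A

(dE/dt)_max = V₀ω/d = 4.210×10^6 V/(m·s); ω = 416 rad/s.
I_d,max = ε₀ A (dE/dt)_max = (8.85×10^-12)(3.505×10^-3)(4.210×10^6) = 1.31×10^-7 A.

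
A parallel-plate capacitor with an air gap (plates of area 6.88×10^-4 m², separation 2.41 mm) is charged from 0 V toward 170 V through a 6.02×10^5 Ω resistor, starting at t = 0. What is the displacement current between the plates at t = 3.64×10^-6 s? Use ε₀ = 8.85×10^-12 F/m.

C = ε₀A/d = (8.85×10^-12)(6.88×10^-4)/(2.41×10^-3) = 2.526×10^-12 F, so τ = RC = 1.521×10^-6 s.
The conduction current is I(t) = (V₀/R) e^(−t/τ), and the displacement current between the plates equals it.
t/τ = 2.393; I_d = (170/6.02×10^5) · e^(−2.393) = (2.824×10^-4)(0.09136) = 2.58×10^-5 A.

2.58×10^-5 A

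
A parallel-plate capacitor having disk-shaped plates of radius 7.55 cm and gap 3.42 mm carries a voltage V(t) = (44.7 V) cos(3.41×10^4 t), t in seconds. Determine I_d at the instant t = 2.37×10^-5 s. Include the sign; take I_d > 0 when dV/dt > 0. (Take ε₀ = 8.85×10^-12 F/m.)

dE/dt = (V₀ω/d)·−sin(ωt) with ωt = 0.80817 rad: (44.7)(3.41×10^4)(-0.7230)/(3.42×10^-3) = -3.222×10^8 V/(m·s).
I_d = ε₀ A dE/dt = (8.85×10^-12)(0.01791)(-3.222×10^8) = -5.11×10^-5 A.

-5.11×10^-5 A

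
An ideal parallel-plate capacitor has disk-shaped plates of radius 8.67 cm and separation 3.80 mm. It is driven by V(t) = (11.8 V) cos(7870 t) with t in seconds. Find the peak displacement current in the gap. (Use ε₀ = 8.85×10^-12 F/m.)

5.11×10^-6 A

(dE/dt)_max = V₀ω/d = 2.444×10^7 V/(m·s); ω = 7870 rad/s.
I_d,max = ε₀ A (dE/dt)_max = (8.85×10^-12)(0.02362)(2.444×10^7) = 5.11×10^-6 A.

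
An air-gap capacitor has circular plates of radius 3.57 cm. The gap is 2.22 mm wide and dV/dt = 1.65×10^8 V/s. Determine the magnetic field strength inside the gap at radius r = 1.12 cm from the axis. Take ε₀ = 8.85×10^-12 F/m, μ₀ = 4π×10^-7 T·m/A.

With E = V/d, dE/dt = 7.432×10^10 V/(m·s) and πR² = 4.004×10^-3 m², giving I_d = ε₀ πR² dE/dt = 2.634×10^-3 A.
An Ampèrian loop of radius r encloses a fraction (r/R)² of I_d. Then B·2πr = μ₀ I_d (r/R)², giving B = μ₀ I_d r/(2πR²) = 4.63×10^-9 T.

4.63×10^-9 T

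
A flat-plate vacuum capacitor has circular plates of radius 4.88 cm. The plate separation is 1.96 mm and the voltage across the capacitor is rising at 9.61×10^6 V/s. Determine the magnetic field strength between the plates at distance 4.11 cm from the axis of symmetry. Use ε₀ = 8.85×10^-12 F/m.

1.12×10^-9 T

With E = V/d, dE/dt = 4.903×10^9 V/(m·s) and πR² = 7.482×10^-3 m², giving I_d = ε₀ πR² dE/dt = 3.247×10^-4 A.
For r < R the Ampère–Maxwell law gives B(2πr) = μ₀ I_d (r²/R²), so B = μ₀ I_d r/(2πR²) = (4π×10^-7)(3.247×10^-4)(0.0411)/(2π·0.0488²) = 1.12×10^-9 T.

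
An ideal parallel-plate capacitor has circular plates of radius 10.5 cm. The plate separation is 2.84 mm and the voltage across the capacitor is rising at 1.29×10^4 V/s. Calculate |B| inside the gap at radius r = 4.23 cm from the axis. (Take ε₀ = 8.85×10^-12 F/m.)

1.07×10^-12 T

With E = V/d, dE/dt = 4.542×10^6 V/(m·s) and πR² = 0.03464 m², giving I_d = ε₀ πR² dE/dt = 1.392×10^-6 A.
∮B·dl = μ₀ I_d,enc with I_d,enc = I_d r²/R² = 2.259×10^-7 A; so B = μ₀ I_d,enc/(2πr) = 1.07×10^-12 T.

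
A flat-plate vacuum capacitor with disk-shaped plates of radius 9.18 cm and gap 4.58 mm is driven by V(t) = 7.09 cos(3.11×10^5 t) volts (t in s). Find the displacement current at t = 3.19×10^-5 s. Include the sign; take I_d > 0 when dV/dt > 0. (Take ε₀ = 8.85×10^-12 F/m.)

C = ε₀A/d = (8.85×10^-12)(0.02647)/(4.58×10^-3) = 5.115×10^-11 F. dV/dt = V₀ω·−sin(ωt); at ωt = 9.9209 rad this factor is 0.4760.
I_d = C dV/dt = (5.115×10^-11)(7.09)(3.11×10^5)(0.4760) = 5.37×10^-5 A.

5.37×10^-5 A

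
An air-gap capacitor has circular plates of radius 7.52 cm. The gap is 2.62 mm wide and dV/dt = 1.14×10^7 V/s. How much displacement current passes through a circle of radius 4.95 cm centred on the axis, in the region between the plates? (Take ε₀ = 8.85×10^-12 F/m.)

dE/dt = (dV/dt)/d = 4.351×10^9 V/(m·s); I_d = ε₀(πR²)(dE/dt) = (8.85×10^-12)(0.01777)(4.351×10^9) = 6.843×10^-4 A.
Through an area πr² the displacement current is I_d·(πr²/πR²) = I_d (r/R)² = 2.96×10^-4 A.

2.96×10^-4 A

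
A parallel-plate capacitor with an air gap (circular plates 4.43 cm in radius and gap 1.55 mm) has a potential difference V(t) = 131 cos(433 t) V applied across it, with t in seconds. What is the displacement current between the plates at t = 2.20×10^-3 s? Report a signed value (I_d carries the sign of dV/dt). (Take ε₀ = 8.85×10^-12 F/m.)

C = ε₀A/d = (8.85×10^-12)(6.165×10^-3)/(1.55×10^-3) = 3.520×10^-11 F. dV/dt = V₀ω·−sin(ωt); at ωt = 0.9526 rad this factor is -0.8149.
I_d = C dV/dt = (3.520×10^-11)(131)(433)(-0.8149) = -1.63×10^-6 A.

-1.63×10^-6 A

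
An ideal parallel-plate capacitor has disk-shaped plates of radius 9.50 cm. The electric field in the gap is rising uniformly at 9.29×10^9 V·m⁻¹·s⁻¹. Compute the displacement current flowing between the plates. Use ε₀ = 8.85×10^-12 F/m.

2.33×10^-3 A

With a uniform field, Φ_E = EA, so I_d = ε₀ A dE/dt = 2.33×10^-3 A.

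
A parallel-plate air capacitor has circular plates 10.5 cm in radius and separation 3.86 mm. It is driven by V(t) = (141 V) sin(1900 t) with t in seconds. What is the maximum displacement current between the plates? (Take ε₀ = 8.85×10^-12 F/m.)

The displacement current equals the conduction current C dV/dt, which peaks at C V₀ ω.
With C = ε₀A/d = (8.85×10^-12)(0.03464)/(3.86×10^-3) = 7.942×10^-11 F and ω = 1900 rad/s, I_d,max = (7.942×10^-11)(141)(1900) = 2.13×10^-5 A.

2.13×10^-5 A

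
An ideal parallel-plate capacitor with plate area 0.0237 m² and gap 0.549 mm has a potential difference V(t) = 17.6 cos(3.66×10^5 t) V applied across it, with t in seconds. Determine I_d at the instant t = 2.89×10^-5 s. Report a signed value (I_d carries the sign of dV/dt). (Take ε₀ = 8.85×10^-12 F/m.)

2.25×10^-3 A

C = ε₀A/d = (8.85×10^-12)(0.0237)/(5.49×10^-4) = 3.820×10^-10 F. dV/dt = V₀ω·−sin(ωt); at ωt = 10.5774 rad this factor is 0.9138.
I_d = C dV/dt = (3.820×10^-10)(17.6)(3.66×10^5)(0.9138) = 2.25×10^-3 A.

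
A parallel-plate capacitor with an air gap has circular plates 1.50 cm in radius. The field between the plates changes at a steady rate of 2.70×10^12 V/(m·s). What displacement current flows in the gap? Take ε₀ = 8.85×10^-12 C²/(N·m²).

With a uniform field, Φ_E = EA, so I_d = ε₀ A dE/dt = 0.0169 A.

0.0169 A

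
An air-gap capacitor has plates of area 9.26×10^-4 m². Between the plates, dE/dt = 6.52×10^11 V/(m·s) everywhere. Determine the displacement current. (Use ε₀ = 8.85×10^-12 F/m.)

The displacement current is ε₀ times dΦ_E/dt = ε₀ A dE/dt = (8.85×10^-12)(9.26×10^-4)(6.52×10^11) = 5.34×10^-3 A.

5.34×10^-3 A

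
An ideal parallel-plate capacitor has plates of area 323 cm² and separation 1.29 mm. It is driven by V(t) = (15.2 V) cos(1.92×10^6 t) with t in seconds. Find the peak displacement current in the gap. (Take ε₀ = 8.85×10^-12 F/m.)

6.47×10^-3 A

(dE/dt)_max = V₀ω/d = 2.262×10^10 V/(m·s); ω = 1.92×10^6 rad/s.
I_d,max = ε₀ A (dE/dt)_max = (8.85×10^-12)(0.0323)(2.262×10^10) = 6.47×10^-3 A.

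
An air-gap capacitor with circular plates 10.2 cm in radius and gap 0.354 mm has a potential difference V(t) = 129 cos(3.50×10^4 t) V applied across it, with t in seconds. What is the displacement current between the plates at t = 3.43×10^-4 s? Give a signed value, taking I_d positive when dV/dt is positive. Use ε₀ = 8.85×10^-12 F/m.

C = ε₀A/d = (8.85×10^-12)(0.03269)/(3.54×10^-4) = 8.173×10^-10 F. dV/dt = V₀ω·−sin(ωt); at ωt = 12.005 rad this factor is 0.5323.
I_d = C dV/dt = (8.173×10^-10)(129)(3.50×10^4)(0.5323) = 1.96×10^-3 A.

1.96×10^-3 A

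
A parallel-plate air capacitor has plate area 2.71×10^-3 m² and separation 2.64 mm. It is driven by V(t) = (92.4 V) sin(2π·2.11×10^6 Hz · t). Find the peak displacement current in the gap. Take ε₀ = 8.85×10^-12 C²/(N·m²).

C = ε₀A/d = (8.85×10^-12)(2.71×10^-3)/(2.64×10^-3) = 9.085×10^-12 F; ω = 2πf = 1.326×10^7 rad/s.
I_d = C dV/dt, so |I_d|_max = C V₀ ω = (9.085×10^-12)(92.4)(1.326×10^7) = 0.0111 A.

0.0111 A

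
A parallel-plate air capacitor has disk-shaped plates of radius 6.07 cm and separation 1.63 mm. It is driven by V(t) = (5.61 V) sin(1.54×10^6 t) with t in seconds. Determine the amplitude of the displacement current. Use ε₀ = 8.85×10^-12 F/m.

(dE/dt)_max = V₀ω/d = 5.300×10^9 V/(m·s); ω = 1.54×10^6 rad/s.
I_d,max = ε₀ A (dE/dt)_max = (8.85×10^-12)(0.01158)(5.300×10^9) = 5.43×10^-4 A.

5.43×10^-4 A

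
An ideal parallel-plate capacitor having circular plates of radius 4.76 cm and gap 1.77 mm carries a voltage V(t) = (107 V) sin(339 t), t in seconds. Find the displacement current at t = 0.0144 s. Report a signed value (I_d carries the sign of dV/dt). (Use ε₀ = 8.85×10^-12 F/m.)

dE/dt = (V₀ω/d)·cos(ωt) with ωt = 4.8816 rad: (107)(339)(0.1684)/(1.77×10^-3) = 3.451×10^6 V/(m·s).
I_d = ε₀ A dE/dt = (8.85×10^-12)(7.118×10^-3)(3.451×10^6) = 2.17×10^-7 A.

2.17×10^-7 A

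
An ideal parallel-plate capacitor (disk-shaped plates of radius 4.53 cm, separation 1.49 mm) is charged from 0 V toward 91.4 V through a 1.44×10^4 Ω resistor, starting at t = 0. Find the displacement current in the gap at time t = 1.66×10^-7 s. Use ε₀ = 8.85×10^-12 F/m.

4.70×10^-3 A

C = ε₀A/d = (8.85×10^-12)(6.447×10^-3)/(1.49×10^-3) = 3.829×10^-11 F, so τ = RC = 5.514×10^-7 s.
The conduction current is I(t) = (V₀/R) e^(−t/τ), and the displacement current between the plates equals it.
t/τ = 0.3011; I_d = (91.4/1.44×10^4) · e^(−0.3011) = (6.347×10^-3)(0.7400) = 4.70×10^-3 A.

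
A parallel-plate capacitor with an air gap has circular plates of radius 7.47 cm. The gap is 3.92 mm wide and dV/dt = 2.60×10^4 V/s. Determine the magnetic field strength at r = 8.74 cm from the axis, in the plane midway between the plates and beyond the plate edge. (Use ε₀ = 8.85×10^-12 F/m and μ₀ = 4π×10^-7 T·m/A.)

2.35×10^-12 T

With E = V/d, dE/dt = 6.633×10^6 V/(m·s) and πR² = 0.01753 m², giving I_d = ε₀ πR² dE/dt = 1.029×10^-6 A.
For r ≥ R the full I_d is enclosed: B = μ₀ I_d/(2πr) = (4π×10^-7)(1.029×10^-6)/(2π·0.0874) = 2.35×10^-12 T.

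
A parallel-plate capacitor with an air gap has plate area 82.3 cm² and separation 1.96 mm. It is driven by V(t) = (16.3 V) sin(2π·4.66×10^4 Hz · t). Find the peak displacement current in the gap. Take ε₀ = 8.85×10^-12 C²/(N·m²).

1.77×10^-4 A

C = ε₀A/d = (8.85×10^-12)(8.23×10^-3)/(1.96×10^-3) = 3.716×10^-11 F; ω = 2πf = 2.928×10^5 rad/s.
I_d = C dV/dt, so |I_d|_max = C V₀ ω = (3.716×10^-11)(16.3)(2.928×10^5) = 1.77×10^-4 A.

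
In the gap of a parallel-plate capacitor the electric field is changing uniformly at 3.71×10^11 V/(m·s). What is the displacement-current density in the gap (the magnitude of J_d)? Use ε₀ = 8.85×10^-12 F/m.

J_d = ε₀ ∂E/∂t, so J_d = 3.28 A/m².

3.28 A/m²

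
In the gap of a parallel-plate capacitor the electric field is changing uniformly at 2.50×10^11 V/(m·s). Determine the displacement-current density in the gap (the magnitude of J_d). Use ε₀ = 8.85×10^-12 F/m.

2.21 A/m²

J_d = ε₀ ∂E/∂t, so J_d = 2.21 A/m².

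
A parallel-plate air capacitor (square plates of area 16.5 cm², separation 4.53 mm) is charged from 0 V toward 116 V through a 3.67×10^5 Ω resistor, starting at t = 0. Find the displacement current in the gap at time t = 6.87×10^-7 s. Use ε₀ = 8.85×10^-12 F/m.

1.77×10^-4 A

C = ε₀A/d = (8.85×10^-12)(1.65×10^-3)/(4.53×10^-3) = 3.224×10^-12 F and τ = RC = 1.183×10^-6 s. I_d in the gap equals the RC charging current.
I_d(t) = (V₀/R) e^(−t/τ) = 3.161×10^-4 · e^(−0.5807) = 1.77×10^-4 A.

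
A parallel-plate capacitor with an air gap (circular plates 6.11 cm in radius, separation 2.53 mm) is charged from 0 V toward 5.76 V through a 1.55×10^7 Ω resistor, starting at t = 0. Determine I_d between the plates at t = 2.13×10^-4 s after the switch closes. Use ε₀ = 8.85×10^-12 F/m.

With C = ε₀A/d = (8.85×10^-12)(0.01173)/(2.53×10^-3) = 4.103×10^-11 F, the time constant is τ = RC = 6.360×10^-4 s, so t/τ = 0.3349 and e^(−t/τ) = 0.7154.
I_d = I_cond = (V₀/R) e^(−t/τ) = (3.716×10^-7)(0.7154) = 2.66×10^-7 A.

2.66×10^-7 A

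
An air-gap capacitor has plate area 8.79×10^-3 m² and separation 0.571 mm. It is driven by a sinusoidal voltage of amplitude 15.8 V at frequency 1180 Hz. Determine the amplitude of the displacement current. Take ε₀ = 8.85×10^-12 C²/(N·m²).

The displacement current equals the conduction current C dV/dt, which peaks at C V₀ ω.
With C = ε₀A/d = (8.85×10^-12)(8.79×10^-3)/(5.71×10^-4) = 1.362×10^-10 F and ω = 2πf = 7414 rad/s, I_d,max = (1.362×10^-10)(15.8)(7414) = 1.60×10^-5 A.

1.60×10^-5 A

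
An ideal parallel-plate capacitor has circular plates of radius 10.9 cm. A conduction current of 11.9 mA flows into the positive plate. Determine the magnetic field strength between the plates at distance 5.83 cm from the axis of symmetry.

Between the plates the displacement current equals the wire current: I_d = 11.9 mA = 0.0119 A.
An Ampèrian loop of radius r encloses a fraction (r/R)² of I_d. Then B·2πr = μ₀ I_d (r/R)², giving B = μ₀ I_d r/(2πR²) = 1.17×10^-8 T.

1.17×10^-8 T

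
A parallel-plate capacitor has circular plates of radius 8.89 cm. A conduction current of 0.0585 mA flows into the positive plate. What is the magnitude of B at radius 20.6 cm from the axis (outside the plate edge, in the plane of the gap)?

Between the plates the displacement current equals the wire current: I_d = 0.0585 mA = 5.85×10^-5 A.
For r ≥ R the full I_d is enclosed: B = μ₀ I_d/(2πr) = (4π×10^-7)(5.85×10^-5)/(2π·0.206) = 5.68×10^-11 T.

5.68×10^-11 T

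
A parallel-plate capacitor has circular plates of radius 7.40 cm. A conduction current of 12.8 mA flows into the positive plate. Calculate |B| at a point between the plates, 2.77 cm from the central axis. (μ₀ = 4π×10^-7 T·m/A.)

1.29×10^-8 T

No conduction current crosses the gap, so I_d there equals the 0.0128 A in the leads.
For r < R the Ampère–Maxwell law gives B(2πr) = μ₀ I_d (r²/R²), so B = μ₀ I_d r/(2πR²) = (4π×10^-7)(0.0128)(0.0277)/(2π·0.0740²) = 1.29×10^-8 T.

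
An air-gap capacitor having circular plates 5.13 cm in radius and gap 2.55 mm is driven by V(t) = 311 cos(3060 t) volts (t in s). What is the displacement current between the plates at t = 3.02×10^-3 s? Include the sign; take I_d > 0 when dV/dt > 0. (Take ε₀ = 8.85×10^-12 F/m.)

dV/dt = (311)(3060)·−sin(9.2412) = -1.737×10^5 V/s.
I_d = C dV/dt with C = ε₀A/d = (8.85×10^-12)(8.268×10^-3)/(2.55×10^-3) = 2.869×10^-11 F, so I_d = (2.869×10^-11)(-1.737×10^5) = -4.98×10^-6 A.

-4.98×10^-6 A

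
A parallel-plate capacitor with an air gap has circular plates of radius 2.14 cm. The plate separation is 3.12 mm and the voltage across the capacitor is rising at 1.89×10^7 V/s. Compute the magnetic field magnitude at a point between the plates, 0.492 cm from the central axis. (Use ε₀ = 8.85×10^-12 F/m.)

1.66×10^-10 T

dE/dt = (dV/dt)/d = 6.058×10^9 V/(m·s); I_d = ε₀(πR²)(dE/dt) = (8.85×10^-12)(1.439×10^-3)(6.058×10^9) = 7.715×10^-5 A.
∮B·dl = μ₀ I_d,enc with I_d,enc = I_d r²/R² = 4.078×10^-6 A; so B = μ₀ I_d,enc/(2πr) = 1.66×10^-10 T.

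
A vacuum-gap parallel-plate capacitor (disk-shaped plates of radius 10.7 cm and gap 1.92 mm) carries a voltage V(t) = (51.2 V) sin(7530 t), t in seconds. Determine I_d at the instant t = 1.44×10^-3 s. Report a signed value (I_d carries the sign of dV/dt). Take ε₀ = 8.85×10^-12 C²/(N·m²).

dV/dt = (51.2)(7530)·cos(10.8432) = -5.852×10^4 V/s.
I_d = C dV/dt with C = ε₀A/d = (8.85×10^-12)(0.03597)/(1.92×10^-3) = 1.658×10^-10 F, so I_d = (1.658×10^-10)(-5.852×10^4) = -9.70×10^-6 A.

-9.70×10^-6 A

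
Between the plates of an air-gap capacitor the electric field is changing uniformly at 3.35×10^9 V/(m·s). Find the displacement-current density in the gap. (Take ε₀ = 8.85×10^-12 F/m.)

0.0296 A/m²

J_d = ε₀ ∂E/∂t, so J_d = 0.0296 A/m².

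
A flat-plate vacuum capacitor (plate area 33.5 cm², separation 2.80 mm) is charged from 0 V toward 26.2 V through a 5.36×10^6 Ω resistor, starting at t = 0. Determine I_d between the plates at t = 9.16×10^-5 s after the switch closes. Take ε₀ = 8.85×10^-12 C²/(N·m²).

C = ε₀A/d = (8.85×10^-12)(3.35×10^-3)/(2.80×10^-3) = 1.059×10^-11 F and τ = RC = 5.676×10^-5 s. I_d in the gap equals the RC charging current.
I_d(t) = (V₀/R) e^(−t/τ) = 4.888×10^-6 · e^(−1.614) = 9.73×10^-7 A.

9.73×10^-7 A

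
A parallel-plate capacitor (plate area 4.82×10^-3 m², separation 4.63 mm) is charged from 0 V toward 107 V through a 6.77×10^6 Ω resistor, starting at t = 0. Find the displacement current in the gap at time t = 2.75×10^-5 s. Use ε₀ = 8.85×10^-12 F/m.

C = ε₀A/d = (8.85×10^-12)(4.82×10^-3)/(4.63×10^-3) = 9.213×10^-12 F, so τ = RC = 6.237×10^-5 s.
The conduction current is I(t) = (V₀/R) e^(−t/τ), and the displacement current between the plates equals it.
t/τ = 0.4409; I_d = (107/6.77×10^6) · e^(−0.4409) = (1.581×10^-5)(0.6435) = 1.02×10^-5 A.

1.02×10^-5 A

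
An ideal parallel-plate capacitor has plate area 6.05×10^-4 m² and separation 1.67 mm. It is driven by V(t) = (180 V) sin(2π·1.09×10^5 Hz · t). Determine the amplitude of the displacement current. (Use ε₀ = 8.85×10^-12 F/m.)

3.95×10^-4 A

C = ε₀A/d = (8.85×10^-12)(6.05×10^-4)/(1.67×10^-3) = 3.206×10^-12 F; ω = 2πf = 6.849×10^5 rad/s.
I_d = C dV/dt, so |I_d|_max = C V₀ ω = (3.206×10^-12)(180)(6.849×10^5) = 3.95×10^-4 A.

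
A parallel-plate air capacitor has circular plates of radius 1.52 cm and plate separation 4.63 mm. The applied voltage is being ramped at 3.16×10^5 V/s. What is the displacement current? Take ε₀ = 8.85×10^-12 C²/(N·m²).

4.38×10^-7 A

E = V/d so dE/dt = (dV/dt)/d = 6.825×10^7 V/(m·s), and I_d = ε₀ A dE/dt = (8.85×10^-12)(7.258×10^-4)(6.825×10^7) = 4.38×10^-7 A.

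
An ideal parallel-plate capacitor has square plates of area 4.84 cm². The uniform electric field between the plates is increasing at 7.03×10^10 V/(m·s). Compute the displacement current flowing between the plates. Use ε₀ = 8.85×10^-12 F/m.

I_d = ε₀ A (dE/dt) = (8.85×10^-12)(4.84×10^-4 m²)(7.03×10^10) = 3.01×10^-4 A.

3.01×10^-4 A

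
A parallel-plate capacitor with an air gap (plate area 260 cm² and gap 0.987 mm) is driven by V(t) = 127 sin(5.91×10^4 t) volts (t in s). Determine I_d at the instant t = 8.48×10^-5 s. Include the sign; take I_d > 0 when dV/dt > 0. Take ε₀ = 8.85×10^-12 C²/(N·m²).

C = ε₀A/d = (8.85×10^-12)(0.0260)/(9.87×10^-4) = 2.331×10^-10 F. dV/dt = V₀ω·cos(ωt); at ωt = 5.01168 rad this factor is 0.2948.
I_d = C dV/dt = (2.331×10^-10)(127)(5.91×10^4)(0.2948) = 5.16×10^-4 A.

5.16×10^-4 A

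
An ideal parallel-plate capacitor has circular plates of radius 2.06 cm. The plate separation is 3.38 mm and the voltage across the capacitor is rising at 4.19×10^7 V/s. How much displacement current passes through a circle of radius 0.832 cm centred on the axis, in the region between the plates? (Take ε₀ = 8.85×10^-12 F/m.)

With E = V/d, dE/dt = 1.240×10^10 V/(m·s) and πR² = 1.333×10^-3 m², giving I_d = ε₀ πR² dE/dt = 1.463×10^-4 A.
Since J_d is uniform, the enclosed fraction is (r/R)² = 0.1631, giving I_d,enc = 2.39×10^-5 A.

2.39×10^-5 A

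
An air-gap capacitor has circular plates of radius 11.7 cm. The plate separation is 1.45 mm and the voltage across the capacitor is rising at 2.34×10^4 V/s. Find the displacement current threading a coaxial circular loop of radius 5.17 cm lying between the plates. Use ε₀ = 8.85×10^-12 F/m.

1.20×10^-6 A

With E = V/d, dE/dt = 1.614×10^7 V/(m·s) and πR² = 0.04301 m², giving I_d = ε₀ πR² dE/dt = 6.144×10^-6 A.
Through an area πr² the displacement current is I_d·(πr²/πR²) = I_d (r/R)² = 1.20×10^-6 A.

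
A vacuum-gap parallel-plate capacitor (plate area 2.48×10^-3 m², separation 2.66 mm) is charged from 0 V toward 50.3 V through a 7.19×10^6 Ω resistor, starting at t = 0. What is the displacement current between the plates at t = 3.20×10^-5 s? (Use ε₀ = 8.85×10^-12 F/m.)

C = ε₀A/d = (8.85×10^-12)(2.48×10^-3)/(2.66×10^-3) = 8.251×10^-12 F, so τ = RC = 5.932×10^-5 s.
The conduction current is I(t) = (V₀/R) e^(−t/τ), and the displacement current between the plates equals it.
t/τ = 0.5394; I_d = (50.3/7.19×10^6) · e^(−0.5394) = (6.996×10^-6)(0.5831) = 4.08×10^-6 A.

4.08×10^-6 A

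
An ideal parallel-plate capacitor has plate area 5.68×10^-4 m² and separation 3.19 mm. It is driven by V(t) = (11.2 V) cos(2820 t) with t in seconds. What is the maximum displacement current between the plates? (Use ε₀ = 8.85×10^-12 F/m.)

4.98×10^-8 A

The displacement current equals the conduction current C dV/dt, which peaks at C V₀ ω.
With C = ε₀A/d = (8.85×10^-12)(5.68×10^-4)/(3.19×10^-3) = 1.576×10^-12 F and ω = 2820 rad/s, I_d,max = (1.576×10^-12)(11.2)(2820) = 4.98×10^-8 A.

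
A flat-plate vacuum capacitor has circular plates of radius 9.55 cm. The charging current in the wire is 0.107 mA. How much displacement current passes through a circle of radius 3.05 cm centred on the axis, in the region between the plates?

1.09×10^-5 A

Between the plates the displacement current equals the wire current: I_d = 0.107 mA = 1.07×10^-4 A.
Through an area πr² the displacement current is I_d·(πr²/πR²) = I_d (r/R)² = 1.09×10^-5 A.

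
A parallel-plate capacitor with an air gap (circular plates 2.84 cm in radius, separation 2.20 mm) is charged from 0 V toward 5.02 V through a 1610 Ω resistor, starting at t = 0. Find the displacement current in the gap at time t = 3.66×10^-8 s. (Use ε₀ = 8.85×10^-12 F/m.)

C = ε₀A/d = (8.85×10^-12)(2.534×10^-3)/(2.20×10^-3) = 1.019×10^-11 F and τ = RC = 1.641×10^-8 s. I_d in the gap equals the RC charging current.
I_d(t) = (V₀/R) e^(−t/τ) = 3.118×10^-3 · e^(−2.230) = 3.35×10^-4 A.

3.35×10^-4 A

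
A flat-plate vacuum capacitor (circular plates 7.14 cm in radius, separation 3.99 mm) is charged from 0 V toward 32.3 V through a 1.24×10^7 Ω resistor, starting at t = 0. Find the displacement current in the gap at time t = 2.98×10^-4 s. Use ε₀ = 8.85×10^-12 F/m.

1.32×10^-6 A

C = ε₀A/d = (8.85×10^-12)(0.01602)/(3.99×10^-3) = 3.553×10^-11 F, so τ = RC = 4.406×10^-4 s.
The conduction current is I(t) = (V₀/R) e^(−t/τ), and the displacement current between the plates equals it.
t/τ = 0.6764; I_d = (32.3/1.24×10^7) · e^(−0.6764) = (2.605×10^-6)(0.5084) = 1.32×10^-6 A.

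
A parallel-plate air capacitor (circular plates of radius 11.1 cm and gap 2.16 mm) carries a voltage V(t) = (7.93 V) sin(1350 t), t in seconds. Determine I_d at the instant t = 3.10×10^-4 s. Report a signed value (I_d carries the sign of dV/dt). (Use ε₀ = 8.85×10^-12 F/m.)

C = ε₀A/d = (8.85×10^-12)(0.03871)/(2.16×10^-3) = 1.586×10^-10 F. dV/dt = V₀ω·cos(ωt); at ωt = 0.4185 rad this factor is 0.9137.
I_d = C dV/dt = (1.586×10^-10)(7.93)(1350)(0.9137) = 1.55×10^-6 A.

1.55×10^-6 A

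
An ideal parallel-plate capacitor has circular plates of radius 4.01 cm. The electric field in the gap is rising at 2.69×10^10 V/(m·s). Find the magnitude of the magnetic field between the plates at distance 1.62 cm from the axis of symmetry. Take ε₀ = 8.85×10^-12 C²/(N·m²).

2.42×10^-9 T

Through the whole plate area (πR² = 5.052×10^-3 m²), I_d = ε₀ πR² dE/dt = 1.203×10^-3 A.
For r < R the Ampère–Maxwell law gives B(2πr) = μ₀ I_d (r²/R²), so B = μ₀ I_d r/(2πR²) = (4π×10^-7)(1.203×10^-3)(0.0162)/(2π·0.0401²) = 2.42×10^-9 T.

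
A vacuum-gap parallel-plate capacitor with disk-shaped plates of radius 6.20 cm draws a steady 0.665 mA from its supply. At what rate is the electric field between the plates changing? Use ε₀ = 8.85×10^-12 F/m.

Charge continuity gives I_d = I = 6.65×10^-4 A between the plates.
Then dE/dt = I_d/(ε₀A) = 6.22×10^9 V/(m·s).

6.22×10^9 V/(m·s)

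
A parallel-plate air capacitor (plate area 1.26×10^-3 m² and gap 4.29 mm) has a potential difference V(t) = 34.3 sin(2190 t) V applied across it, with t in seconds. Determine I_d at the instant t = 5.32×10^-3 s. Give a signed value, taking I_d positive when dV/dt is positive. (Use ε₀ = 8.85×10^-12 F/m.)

1.19×10^-7 A

C = ε₀A/d = (8.85×10^-12)(1.26×10^-3)/(4.29×10^-3) = 2.599×10^-12 F. dV/dt = V₀ω·cos(ωt); at ωt = 11.6508 rad this factor is 0.6093.
I_d = C dV/dt = (2.599×10^-12)(34.3)(2190)(0.6093) = 1.19×10^-7 A.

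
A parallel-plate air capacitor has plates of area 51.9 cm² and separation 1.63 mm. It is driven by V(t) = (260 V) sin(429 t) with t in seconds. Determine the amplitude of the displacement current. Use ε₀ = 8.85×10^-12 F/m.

3.14×10^-6 A

The displacement current equals the conduction current C dV/dt, which peaks at C V₀ ω.
With C = ε₀A/d = (8.85×10^-12)(5.19×10^-3)/(1.63×10^-3) = 2.818×10^-11 F and ω = 429 rad/s, I_d,max = (2.818×10^-11)(260)(429) = 3.14×10^-6 A.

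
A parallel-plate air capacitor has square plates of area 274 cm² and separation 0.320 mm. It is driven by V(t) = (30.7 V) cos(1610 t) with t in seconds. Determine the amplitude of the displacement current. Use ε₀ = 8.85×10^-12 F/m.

C = ε₀A/d = (8.85×10^-12)(0.0274)/(3.20×10^-4) = 7.578×10^-10 F; ω = 1610 rad/s.
I_d = C dV/dt, so |I_d|_max = C V₀ ω = (7.578×10^-10)(30.7)(1610) = 3.75×10^-5 A.

3.75×10^-5 A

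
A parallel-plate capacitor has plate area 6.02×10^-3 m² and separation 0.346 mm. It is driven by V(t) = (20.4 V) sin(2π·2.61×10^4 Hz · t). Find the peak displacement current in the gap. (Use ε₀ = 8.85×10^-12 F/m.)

C = ε₀A/d = (8.85×10^-12)(6.02×10^-3)/(3.46×10^-4) = 1.540×10^-10 F; ω = 2πf = 1.640×10^5 rad/s.
I_d = C dV/dt, so |I_d|_max = C V₀ ω = (1.540×10^-10)(20.4)(1.640×10^5) = 5.15×10^-4 A.

5.15×10^-4 A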